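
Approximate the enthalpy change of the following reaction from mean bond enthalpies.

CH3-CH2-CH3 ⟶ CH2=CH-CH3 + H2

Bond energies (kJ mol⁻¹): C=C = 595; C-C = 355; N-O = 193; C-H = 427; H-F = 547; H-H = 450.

Bonds broken (reactants):
  C-C: 2 × 355 = 710
  C-H: 8 × 427 = 3416
  Σ(broken) = 4126 kJ
Bonds formed (products):
  C-C: 1 × 355 = 355
  C-H: 6 × 427 = 2562
  C=C: 1 × 595 = 595
  H-H: 1 × 450 = 450
  Σ(formed) = 3962 kJ
ΔH = Σ(broken) − Σ(formed) = 4126 − 3962 = +164 kJ

ΔH ≈ +164 kJ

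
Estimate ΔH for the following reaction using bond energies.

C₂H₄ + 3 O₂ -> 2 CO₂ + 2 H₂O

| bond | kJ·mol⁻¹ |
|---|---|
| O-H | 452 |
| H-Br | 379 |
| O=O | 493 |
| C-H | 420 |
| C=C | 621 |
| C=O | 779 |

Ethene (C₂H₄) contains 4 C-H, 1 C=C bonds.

Bonds broken (reactants):
  C-H: 4 × 420 = 1680
  C=C: 1 × 621 = 621
  O=O: 3 × 493 = 1479
  Σ(broken) = 3780 kJ
Bonds formed (products):
  C=O: 4 × 779 = 3116
  O-H: 4 × 452 = 1808
  Σ(formed) = 4924 kJ
ΔH = Σ(broken) − Σ(formed) = 3780 − 4924 = −1144 kJ

ΔH ≈ −1144 kJ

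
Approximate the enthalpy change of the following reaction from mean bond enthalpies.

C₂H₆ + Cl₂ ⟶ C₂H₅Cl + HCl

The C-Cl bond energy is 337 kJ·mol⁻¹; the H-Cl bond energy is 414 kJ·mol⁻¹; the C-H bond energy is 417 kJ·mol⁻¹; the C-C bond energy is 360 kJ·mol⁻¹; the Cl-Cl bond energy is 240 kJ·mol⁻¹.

ΔH ≈ −94 kJ

Bonds broken (reactants):
  C-C: 1 × 360 = 360
  C-H: 6 × 417 = 2502
  Cl-Cl: 1 × 240 = 240
  Σ(broken) = 3102 kJ
Bonds formed (products):
  C-C: 1 × 360 = 360
  C-Cl: 1 × 337 = 337
  C-H: 5 × 417 = 2085
  H-Cl: 1 × 414 = 414
  Σ(formed) = 3196 kJ
ΔH = Σ(broken) − Σ(formed) = 3102 − 3196 = −94 kJ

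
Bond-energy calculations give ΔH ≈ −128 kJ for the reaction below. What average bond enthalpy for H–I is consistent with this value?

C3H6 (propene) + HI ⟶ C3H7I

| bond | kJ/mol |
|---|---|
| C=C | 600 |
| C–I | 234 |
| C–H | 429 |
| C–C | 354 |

D(H–I) ≈ 289 kJ/mol

Let D be the H–I bond energy.
Σ(broken) = 1×354 + 6×429 + 1×600 + 1×D = 3528 + D
Σ(formed) = 2×354 + 7×429 + 1×234 = 3945
ΔH = Σ(broken) − Σ(formed) = (3528 + D) − (3945) = −417 + D
Setting this equal to −128 kJ gives D = 289 kJ/mol.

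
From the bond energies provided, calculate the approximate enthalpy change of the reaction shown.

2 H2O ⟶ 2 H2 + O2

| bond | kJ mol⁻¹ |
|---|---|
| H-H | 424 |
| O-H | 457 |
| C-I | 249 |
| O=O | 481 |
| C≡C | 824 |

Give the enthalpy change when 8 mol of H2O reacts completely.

ΔH = +1996 kJ

Bonds broken (reactants):
  O-H: 4 × 457 = 1828
  Σ(broken) = 1828 kJ
Bonds formed (products):
  H-H: 2 × 424 = 848
  O=O: 1 × 481 = 481
  Σ(formed) = 1329 kJ
ΔH = Σ(broken) − Σ(formed) = 1828 − 1329 = +499 kJ
For 4× the reaction as written: 4 × (+499) = +1996 kJ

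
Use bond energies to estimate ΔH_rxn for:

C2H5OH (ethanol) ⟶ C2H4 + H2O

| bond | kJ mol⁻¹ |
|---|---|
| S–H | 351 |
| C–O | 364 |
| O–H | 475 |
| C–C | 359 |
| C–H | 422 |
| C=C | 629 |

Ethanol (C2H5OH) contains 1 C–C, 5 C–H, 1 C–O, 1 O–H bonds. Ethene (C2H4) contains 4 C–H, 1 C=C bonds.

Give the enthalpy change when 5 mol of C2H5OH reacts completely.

ΔH = +205 kJ

Bonds broken (reactants):
  C–C: 1 × 359 = 359
  C–H: 5 × 422 = 2110
  C–O: 1 × 364 = 364
  O–H: 1 × 475 = 475
  Σ(broken) = 3308 kJ
Bonds formed (products):
  C–H: 4 × 422 = 1688
  C=C: 1 × 629 = 629
  O–H: 2 × 475 = 950
  Σ(formed) = 3267 kJ
ΔH = Σ(broken) − Σ(formed) = 3308 − 3267 = +41 kJ
For 5× the reaction as written: 5 × (+41) = +205 kJ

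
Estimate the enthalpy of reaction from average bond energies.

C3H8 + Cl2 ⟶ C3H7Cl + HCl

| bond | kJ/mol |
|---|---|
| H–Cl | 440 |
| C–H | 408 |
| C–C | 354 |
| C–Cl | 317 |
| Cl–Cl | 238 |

ΔH ≈ −111 kJ

Bonds broken (reactants):
  C–C: 2 × 354 = 708
  C–H: 8 × 408 = 3264
  Cl–Cl: 1 × 238 = 238
  Σ(broken) = 4210 kJ
Bonds formed (products):
  C–C: 2 × 354 = 708
  C–Cl: 1 × 317 = 317
  C–H: 7 × 408 = 2856
  H–Cl: 1 × 440 = 440
  Σ(formed) = 4321 kJ
ΔH = Σ(broken) − Σ(formed) = 4210 − 4321 = −111 kJ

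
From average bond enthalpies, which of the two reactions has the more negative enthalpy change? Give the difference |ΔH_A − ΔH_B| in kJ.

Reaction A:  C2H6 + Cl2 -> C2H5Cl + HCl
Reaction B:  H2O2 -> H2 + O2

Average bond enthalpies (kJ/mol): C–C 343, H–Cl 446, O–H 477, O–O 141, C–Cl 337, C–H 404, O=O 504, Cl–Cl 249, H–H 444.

Reaction A:
  Bonds broken (reactants):
    C–C: 1 × 343 = 343
    C–H: 6 × 404 = 2424
    Cl–Cl: 1 × 249 = 249
    Σ(broken) = 3016 kJ
  Bonds formed (products):
    C–C: 1 × 343 = 343
    C–Cl: 1 × 337 = 337
    C–H: 5 × 404 = 2020
    H–Cl: 1 × 446 = 446
    Σ(formed) = 3146 kJ
  ΔH_A = 3016 − 3146 = −130 kJ
Reaction B:
  Bonds broken (reactants):
    O–H: 2 × 477 = 954
    O–O: 1 × 141 = 141
    Σ(broken) = 1095 kJ
  Bonds formed (products):
    H–H: 1 × 444 = 444
    O=O: 1 × 504 = 504
    Σ(formed) = 948 kJ
  ΔH_B = 1095 − 948 = +147 kJ
ΔH_A − ΔH_B = −277 kJ, so reaction A has the more negative ΔH; |ΔH_A − ΔH_B| = 277 kJ.

Reaction A, by 277 kJ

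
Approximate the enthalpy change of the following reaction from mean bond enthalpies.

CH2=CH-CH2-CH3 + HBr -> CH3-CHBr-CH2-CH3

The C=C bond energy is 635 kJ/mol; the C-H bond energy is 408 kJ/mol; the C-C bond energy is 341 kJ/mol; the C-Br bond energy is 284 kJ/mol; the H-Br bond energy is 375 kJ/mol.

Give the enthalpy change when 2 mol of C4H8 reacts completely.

Bonds broken (reactants):
  C-C: 2 × 341 = 682
  C-H: 8 × 408 = 3264
  C=C: 1 × 635 = 635
  H-Br: 1 × 375 = 375
  Σ(broken) = 4956 kJ
Bonds formed (products):
  C-Br: 1 × 284 = 284
  C-C: 3 × 341 = 1023
  C-H: 9 × 408 = 3672
  Σ(formed) = 4979 kJ
ΔH = Σ(broken) − Σ(formed) = 4956 − 4979 = −23 kJ
For 2× the reaction as written: 2 × (−23) = −46 kJ

ΔH = −46 kJ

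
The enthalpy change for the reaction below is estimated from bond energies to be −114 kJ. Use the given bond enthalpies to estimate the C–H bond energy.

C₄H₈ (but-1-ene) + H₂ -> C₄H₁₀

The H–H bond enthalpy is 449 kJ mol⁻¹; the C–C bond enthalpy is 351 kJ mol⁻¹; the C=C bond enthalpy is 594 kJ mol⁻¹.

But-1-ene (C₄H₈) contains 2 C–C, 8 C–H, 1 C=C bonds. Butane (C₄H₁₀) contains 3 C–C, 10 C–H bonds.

Let D be the C–H bond energy.
Σ(broken) = 2×351 + 8×D + 1×594 + 1×449 = 1745 + 8D
Σ(formed) = 3×351 + 10×D = 1053 + 10D
ΔH = Σ(broken) − Σ(formed) = (1745 + 8D) − (1053 + 10D) = +692 − 2D
Setting this equal to −114 kJ gives 2D = 806, so D = 403 kJ/mol.

D(C–H) ≈ 403 kJ/mol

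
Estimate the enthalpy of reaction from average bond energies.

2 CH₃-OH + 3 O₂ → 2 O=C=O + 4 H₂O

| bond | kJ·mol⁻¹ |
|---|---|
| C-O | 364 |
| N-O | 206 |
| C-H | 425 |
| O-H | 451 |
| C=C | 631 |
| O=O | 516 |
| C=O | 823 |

Bonds broken (reactants):
  C-H: 6 × 425 = 2550
  C-O: 2 × 364 = 728
  O-H: 2 × 451 = 902
  O=O: 3 × 516 = 1548
  Σ(broken) = 5728 kJ
Bonds formed (products):
  C=O: 4 × 823 = 3292
  O-H: 8 × 451 = 3608
  Σ(formed) = 6900 kJ
ΔH = Σ(broken) − Σ(formed) = 5728 − 6900 = −1172 kJ

ΔH ≈ −1172 kJ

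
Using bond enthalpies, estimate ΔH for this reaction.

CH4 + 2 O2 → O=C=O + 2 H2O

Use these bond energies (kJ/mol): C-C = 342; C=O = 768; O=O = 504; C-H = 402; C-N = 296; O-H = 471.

ΔH ≈ −804 kJ

Bonds broken (reactants):
  C-H: 4 × 402 = 1608
  O=O: 2 × 504 = 1008
  Σ(broken) = 2616 kJ
Bonds formed (products):
  C=O: 2 × 768 = 1536
  O-H: 4 × 471 = 1884
  Σ(formed) = 3420 kJ
ΔH = Σ(broken) − Σ(formed) = 2616 − 3420 = −804 kJ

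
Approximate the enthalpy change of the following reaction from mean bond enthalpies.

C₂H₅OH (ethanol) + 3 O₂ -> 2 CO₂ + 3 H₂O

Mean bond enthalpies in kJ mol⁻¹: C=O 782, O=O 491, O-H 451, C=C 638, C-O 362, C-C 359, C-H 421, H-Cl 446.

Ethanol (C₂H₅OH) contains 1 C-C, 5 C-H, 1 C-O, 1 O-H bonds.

Bonds broken (reactants):
  C-C: 1 × 359 = 359
  C-H: 5 × 421 = 2105
  C-O: 1 × 362 = 362
  O-H: 1 × 451 = 451
  O=O: 3 × 491 = 1473
  Σ(broken) = 4750 kJ
Bonds formed (products):
  C=O: 4 × 782 = 3128
  O-H: 6 × 451 = 2706
  Σ(formed) = 5834 kJ
ΔH = Σ(broken) − Σ(formed) = 4750 − 5834 = −1084 kJ

ΔH ≈ −1084 kJ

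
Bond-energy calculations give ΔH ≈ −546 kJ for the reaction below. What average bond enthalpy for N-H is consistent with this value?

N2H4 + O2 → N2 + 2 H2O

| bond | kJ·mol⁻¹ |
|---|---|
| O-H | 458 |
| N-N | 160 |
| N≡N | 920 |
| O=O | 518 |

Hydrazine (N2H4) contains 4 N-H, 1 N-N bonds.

Let D be the N-H bond energy.
Σ(broken) = 4×D + 1×160 + 1×518 = 678 + 4D
Σ(formed) = 1×920 + 4×458 = 2752
ΔH = Σ(broken) − Σ(formed) = (678 + 4D) − (2752) = −2074 + 4D
Setting this equal to −546 kJ gives 4D = 1528, so D = 382 kJ/mol.

D(N-H) ≈ 382 kJ/mol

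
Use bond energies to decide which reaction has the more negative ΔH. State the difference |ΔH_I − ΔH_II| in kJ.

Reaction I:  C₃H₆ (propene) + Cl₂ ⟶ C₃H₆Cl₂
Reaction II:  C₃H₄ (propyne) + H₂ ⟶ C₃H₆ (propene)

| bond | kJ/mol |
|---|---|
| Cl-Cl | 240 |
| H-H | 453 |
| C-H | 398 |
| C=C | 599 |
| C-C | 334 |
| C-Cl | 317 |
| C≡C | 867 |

Reaction I:
  Bonds broken (reactants):
    C-C: 1 × 334 = 334
    C-H: 6 × 398 = 2388
    C=C: 1 × 599 = 599
    Cl-Cl: 1 × 240 = 240
    Σ(broken) = 3561 kJ
  Bonds formed (products):
    C-C: 2 × 334 = 668
    C-Cl: 2 × 317 = 634
    C-H: 6 × 398 = 2388
    Σ(formed) = 3690 kJ
  ΔH_I = 3561 − 3690 = −129 kJ
Reaction II:
  Bonds broken (reactants):
    C≡C: 1 × 867 = 867
    C-C: 1 × 334 = 334
    C-H: 4 × 398 = 1592
    H-H: 1 × 453 = 453
    Σ(broken) = 3246 kJ
  Bonds formed (products):
    C-C: 1 × 334 = 334
    C-H: 6 × 398 = 2388
    C=C: 1 × 599 = 599
    Σ(formed) = 3321 kJ
  ΔH_II = 3246 − 3321 = −75 kJ
ΔH_I − ΔH_II = −54 kJ, so reaction I has the more negative ΔH; |ΔH_I − ΔH_II| = 54 kJ.

Reaction I, by 54 kJ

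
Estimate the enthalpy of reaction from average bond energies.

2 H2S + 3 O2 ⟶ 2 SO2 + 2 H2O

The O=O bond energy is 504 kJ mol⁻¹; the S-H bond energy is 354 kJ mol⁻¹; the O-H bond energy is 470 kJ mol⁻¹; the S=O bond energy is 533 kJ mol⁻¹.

ΔH ≈ −1084 kJ

Bonds broken (reactants):
  O=O: 3 × 504 = 1512
  S-H: 4 × 354 = 1416
  Σ(broken) = 2928 kJ
Bonds formed (products):
  O-H: 4 × 470 = 1880
  S=O: 4 × 533 = 2132
  Σ(formed) = 4012 kJ
ΔH = Σ(broken) − Σ(formed) = 2928 − 4012 = −1084 kJ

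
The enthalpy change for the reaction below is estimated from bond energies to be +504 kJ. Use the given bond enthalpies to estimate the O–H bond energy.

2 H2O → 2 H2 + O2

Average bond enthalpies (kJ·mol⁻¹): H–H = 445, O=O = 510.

D(O–H) ≈ 476 kJ/mol

Let D be the O–H bond energy.
Σ(broken) = 4×D = 4D
Σ(formed) = 2×445 + 1×510 = 1400
ΔH = Σ(broken) − Σ(formed) = (4D) − (1400) = −1400 + 4D
Setting this equal to +504 kJ gives 4D = 1904, so D = 476 kJ/mol.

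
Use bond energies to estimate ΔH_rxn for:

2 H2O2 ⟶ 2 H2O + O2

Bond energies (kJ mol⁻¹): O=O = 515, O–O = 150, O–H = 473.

Bonds broken (reactants):
  O–H: 4 × 473 = 1892
  O–O: 2 × 150 = 300
  Σ(broken) = 2192 kJ
Bonds formed (products):
  O–H: 4 × 473 = 1892
  O=O: 1 × 515 = 515
  Σ(formed) = 2407 kJ
ΔH = Σ(broken) − Σ(formed) = 2192 − 2407 = −215 kJ

ΔH ≈ −215 kJ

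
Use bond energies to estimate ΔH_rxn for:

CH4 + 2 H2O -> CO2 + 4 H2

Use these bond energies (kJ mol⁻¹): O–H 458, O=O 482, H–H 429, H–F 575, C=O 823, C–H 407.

Bonds broken (reactants):
  C–H: 4 × 407 = 1628
  O–H: 4 × 458 = 1832
  Σ(broken) = 3460 kJ
Bonds formed (products):
  C=O: 2 × 823 = 1646
  H–H: 4 × 429 = 1716
  Σ(formed) = 3362 kJ
ΔH = Σ(broken) − Σ(formed) = 3460 − 3362 = +98 kJ

ΔH ≈ +98 kJ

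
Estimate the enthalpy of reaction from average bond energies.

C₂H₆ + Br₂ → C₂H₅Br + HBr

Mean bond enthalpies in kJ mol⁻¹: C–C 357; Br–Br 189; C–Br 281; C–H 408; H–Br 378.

ΔH ≈ −62 kJ

Bonds broken (reactants):
  Br–Br: 1 × 189 = 189
  C–C: 1 × 357 = 357
  C–H: 6 × 408 = 2448
  Σ(broken) = 2994 kJ
Bonds formed (products):
  C–Br: 1 × 281 = 281
  C–C: 1 × 357 = 357
  C–H: 5 × 408 = 2040
  H–Br: 1 × 378 = 378
  Σ(formed) = 3056 kJ
ΔH = Σ(broken) − Σ(formed) = 2994 − 3056 = −62 kJ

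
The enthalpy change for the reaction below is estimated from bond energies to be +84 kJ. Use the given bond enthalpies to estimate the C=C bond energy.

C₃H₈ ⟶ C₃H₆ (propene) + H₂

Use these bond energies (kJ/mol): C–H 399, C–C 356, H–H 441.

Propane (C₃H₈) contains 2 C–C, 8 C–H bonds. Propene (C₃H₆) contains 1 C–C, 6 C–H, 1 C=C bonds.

Let D be the C=C bond energy.
Σ(broken) = 2×356 + 8×399 = 3904
Σ(formed) = 1×356 + 6×399 + 1×D + 1×441 = 3191 + D
ΔH = Σ(broken) − Σ(formed) = (3904) − (3191 + D) = +713 − D
Setting this equal to +84 kJ gives D = 629 kJ/mol.

D(C=C) ≈ 629 kJ/mol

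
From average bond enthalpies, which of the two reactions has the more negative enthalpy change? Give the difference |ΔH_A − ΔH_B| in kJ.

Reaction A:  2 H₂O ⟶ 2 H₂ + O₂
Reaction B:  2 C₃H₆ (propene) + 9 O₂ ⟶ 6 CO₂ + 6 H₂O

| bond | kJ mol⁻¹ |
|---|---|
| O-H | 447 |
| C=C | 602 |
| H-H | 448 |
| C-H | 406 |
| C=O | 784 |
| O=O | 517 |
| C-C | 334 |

Reaction B, by 3750 kJ

Reaction A:
  Bonds broken (reactants):
    O-H: 4 × 447 = 1788
    Σ(broken) = 1788 kJ
  Bonds formed (products):
    H-H: 2 × 448 = 896
    O=O: 1 × 517 = 517
    Σ(formed) = 1413 kJ
  ΔH_A = 1788 − 1413 = +375 kJ
Reaction B:
  Bonds broken (reactants):
    C-C: 2 × 334 = 668
    C-H: 12 × 406 = 4872
    C=C: 2 × 602 = 1204
    O=O: 9 × 517 = 4653
    Σ(broken) = 11397 kJ
  Bonds formed (products):
    C=O: 12 × 784 = 9408
    O-H: 12 × 447 = 5364
    Σ(formed) = 14772 kJ
  ΔH_B = 11397 − 14772 = −3375 kJ
ΔH_A − ΔH_B = +3750 kJ, so reaction B has the more negative ΔH; |ΔH_A − ΔH_B| = 3750 kJ.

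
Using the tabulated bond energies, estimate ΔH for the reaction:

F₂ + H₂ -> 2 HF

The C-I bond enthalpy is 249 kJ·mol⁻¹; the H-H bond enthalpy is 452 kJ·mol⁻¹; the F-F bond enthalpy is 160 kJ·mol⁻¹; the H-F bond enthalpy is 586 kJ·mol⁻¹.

ΔH ≈ −560 kJ

Bonds broken (reactants):
  F-F: 1 × 160 = 160
  H-H: 1 × 452 = 452
  Σ(broken) = 612 kJ
Bonds formed (products):
  H-F: 2 × 586 = 1172
  Σ(formed) = 1172 kJ
ΔH = Σ(broken) − Σ(formed) = 612 − 1172 = −560 kJ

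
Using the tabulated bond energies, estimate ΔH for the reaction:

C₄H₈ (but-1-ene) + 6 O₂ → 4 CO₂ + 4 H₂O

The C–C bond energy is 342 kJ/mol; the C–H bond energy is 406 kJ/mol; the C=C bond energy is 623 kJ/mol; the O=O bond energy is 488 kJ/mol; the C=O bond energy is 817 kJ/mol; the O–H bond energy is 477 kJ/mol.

Bonds broken (reactants):
  C–C: 2 × 342 = 684
  C–H: 8 × 406 = 3248
  C=C: 1 × 623 = 623
  O=O: 6 × 488 = 2928
  Σ(broken) = 7483 kJ
Bonds formed (products):
  C=O: 8 × 817 = 6536
  O–H: 8 × 477 = 3816
  Σ(formed) = 10352 kJ
ΔH = Σ(broken) − Σ(formed) = 7483 − 10352 = −2869 kJ

ΔH ≈ −2869 kJ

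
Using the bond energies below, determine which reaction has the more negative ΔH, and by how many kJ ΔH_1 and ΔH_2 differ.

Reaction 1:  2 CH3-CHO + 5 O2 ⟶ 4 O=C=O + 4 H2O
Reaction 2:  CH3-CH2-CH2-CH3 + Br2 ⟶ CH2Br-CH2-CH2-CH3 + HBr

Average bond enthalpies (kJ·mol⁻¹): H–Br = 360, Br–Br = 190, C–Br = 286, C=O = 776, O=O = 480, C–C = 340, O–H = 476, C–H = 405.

Reaction 1, by 2093 kJ

Reaction 1:
  Bonds broken (reactants):
    C–C: 2 × 340 = 680
    C–H: 8 × 405 = 3240
    C=O: 2 × 776 = 1552
    O=O: 5 × 480 = 2400
    Σ(broken) = 7872 kJ
  Bonds formed (products):
    C=O: 8 × 776 = 6208
    O–H: 8 × 476 = 3808
    Σ(formed) = 10016 kJ
  ΔH_1 = 7872 − 10016 = −2144 kJ
Reaction 2:
  Bonds broken (reactants):
    Br–Br: 1 × 190 = 190
    C–C: 3 × 340 = 1020
    C–H: 10 × 405 = 4050
    Σ(broken) = 5260 kJ
  Bonds formed (products):
    C–Br: 1 × 286 = 286
    C–C: 3 × 340 = 1020
    C–H: 9 × 405 = 3645
    H–Br: 1 × 360 = 360
    Σ(formed) = 5311 kJ
  ΔH_2 = 5260 − 5311 = −51 kJ
ΔH_1 − ΔH_2 = −2093 kJ, so reaction 1 has the more negative ΔH; |ΔH_1 − ΔH_2| = 2093 kJ.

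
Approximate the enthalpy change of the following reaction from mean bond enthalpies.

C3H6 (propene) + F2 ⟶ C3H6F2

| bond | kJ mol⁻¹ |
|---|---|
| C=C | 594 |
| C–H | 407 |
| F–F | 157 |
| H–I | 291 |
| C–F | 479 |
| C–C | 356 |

Bonds broken (reactants):
  C–C: 1 × 356 = 356
  C–H: 6 × 407 = 2442
  C=C: 1 × 594 = 594
  F–F: 1 × 157 = 157
  Σ(broken) = 3549 kJ
Bonds formed (products):
  C–C: 2 × 356 = 712
  C–F: 2 × 479 = 958
  C–H: 6 × 407 = 2442
  Σ(formed) = 4112 kJ
ΔH = Σ(broken) − Σ(formed) = 3549 − 4112 = −563 kJ

ΔH ≈ −563 kJ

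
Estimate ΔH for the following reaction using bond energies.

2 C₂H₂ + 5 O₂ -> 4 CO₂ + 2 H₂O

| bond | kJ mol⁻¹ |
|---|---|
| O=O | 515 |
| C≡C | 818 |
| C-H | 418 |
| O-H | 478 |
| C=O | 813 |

ΔH ≈ −2533 kJ

Bonds broken (reactants):
  C≡C: 2 × 818 = 1636
  C-H: 4 × 418 = 1672
  O=O: 5 × 515 = 2575
  Σ(broken) = 5883 kJ
Bonds formed (products):
  C=O: 8 × 813 = 6504
  O-H: 4 × 478 = 1912
  Σ(formed) = 8416 kJ
ΔH = Σ(broken) − Σ(formed) = 5883 − 8416 = −2533 kJ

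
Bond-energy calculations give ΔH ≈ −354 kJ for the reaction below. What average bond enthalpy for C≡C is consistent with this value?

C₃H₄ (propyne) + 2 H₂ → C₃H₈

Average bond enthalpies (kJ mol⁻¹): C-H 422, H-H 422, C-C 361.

Let D be the C≡C bond energy.
Σ(broken) = 1×D + 1×361 + 4×422 + 2×422 = 2893 + D
Σ(formed) = 2×361 + 8×422 = 4098
ΔH = Σ(broken) − Σ(formed) = (2893 + D) − (4098) = −1205 + D
Setting this equal to −354 kJ gives D = 851 kJ/mol.

D(C≡C) ≈ 851 kJ/mol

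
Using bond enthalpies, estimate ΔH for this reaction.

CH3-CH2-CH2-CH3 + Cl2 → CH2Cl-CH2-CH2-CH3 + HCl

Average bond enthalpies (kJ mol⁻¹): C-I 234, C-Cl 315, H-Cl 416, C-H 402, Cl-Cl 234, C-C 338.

ΔH ≈ −95 kJ

Bonds broken (reactants):
  C-C: 3 × 338 = 1014
  C-H: 10 × 402 = 4020
  Cl-Cl: 1 × 234 = 234
  Σ(broken) = 5268 kJ
Bonds formed (products):
  C-C: 3 × 338 = 1014
  C-Cl: 1 × 315 = 315
  C-H: 9 × 402 = 3618
  H-Cl: 1 × 416 = 416
  Σ(formed) = 5363 kJ
ΔH = Σ(broken) − Σ(formed) = 5268 − 5363 = −95 kJ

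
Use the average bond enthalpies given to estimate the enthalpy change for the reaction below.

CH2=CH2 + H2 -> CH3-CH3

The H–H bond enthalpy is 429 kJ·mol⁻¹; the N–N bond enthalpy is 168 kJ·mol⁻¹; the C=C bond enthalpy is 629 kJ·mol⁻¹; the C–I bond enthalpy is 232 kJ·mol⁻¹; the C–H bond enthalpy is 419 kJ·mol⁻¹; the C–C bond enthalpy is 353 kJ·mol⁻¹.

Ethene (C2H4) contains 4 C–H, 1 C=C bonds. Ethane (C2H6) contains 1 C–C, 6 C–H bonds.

Bonds broken (reactants):
  C–H: 4 × 419 = 1676
  C=C: 1 × 629 = 629
  H–H: 1 × 429 = 429
  Σ(broken) = 2734 kJ
Bonds formed (products):
  C–C: 1 × 353 = 353
  C–H: 6 × 419 = 2514
  Σ(formed) = 2867 kJ
ΔH = Σ(broken) − Σ(formed) = 2734 − 2867 = −133 kJ

ΔH ≈ −133 kJ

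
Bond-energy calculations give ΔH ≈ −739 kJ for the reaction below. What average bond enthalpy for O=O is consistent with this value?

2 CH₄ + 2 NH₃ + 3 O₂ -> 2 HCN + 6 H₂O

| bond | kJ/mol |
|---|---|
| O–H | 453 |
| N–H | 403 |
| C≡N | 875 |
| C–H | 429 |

Let D be the O=O bond energy.
Σ(broken) = 8×429 + 6×403 + 3×D = 5850 + 3D
Σ(formed) = 2×875 + 2×429 + 12×453 = 8044
ΔH = Σ(broken) − Σ(formed) = (5850 + 3D) − (8044) = −2194 + 3D
Setting this equal to −739 kJ gives 3D = 1455, so D = 485 kJ/mol.

D(O=O) ≈ 485 kJ/mol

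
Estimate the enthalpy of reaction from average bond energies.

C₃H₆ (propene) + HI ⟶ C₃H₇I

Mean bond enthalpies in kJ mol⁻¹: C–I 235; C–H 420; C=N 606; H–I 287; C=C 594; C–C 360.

Bonds broken (reactants):
  C–C: 1 × 360 = 360
  C–H: 6 × 420 = 2520
  C=C: 1 × 594 = 594
  H–I: 1 × 287 = 287
  Σ(broken) = 3761 kJ
Bonds formed (products):
  C–C: 2 × 360 = 720
  C–H: 7 × 420 = 2940
  C–I: 1 × 235 = 235
  Σ(formed) = 3895 kJ
ΔH = Σ(broken) − Σ(formed) = 3761 − 3895 = −134 kJ

ΔH ≈ −134 kJ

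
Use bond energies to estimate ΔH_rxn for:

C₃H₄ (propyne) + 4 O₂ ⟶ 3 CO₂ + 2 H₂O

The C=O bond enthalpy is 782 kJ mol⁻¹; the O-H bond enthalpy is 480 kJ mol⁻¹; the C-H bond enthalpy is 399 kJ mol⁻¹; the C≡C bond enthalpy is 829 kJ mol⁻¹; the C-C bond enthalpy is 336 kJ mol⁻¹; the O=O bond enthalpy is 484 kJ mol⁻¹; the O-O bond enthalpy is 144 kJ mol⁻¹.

Bonds broken (reactants):
  C≡C: 1 × 829 = 829
  C-C: 1 × 336 = 336
  C-H: 4 × 399 = 1596
  O=O: 4 × 484 = 1936
  Σ(broken) = 4697 kJ
Bonds formed (products):
  C=O: 6 × 782 = 4692
  O-H: 4 × 480 = 1920
  Σ(formed) = 6612 kJ
ΔH = Σ(broken) − Σ(formed) = 4697 − 6612 = −1915 kJ

ΔH ≈ −1915 kJ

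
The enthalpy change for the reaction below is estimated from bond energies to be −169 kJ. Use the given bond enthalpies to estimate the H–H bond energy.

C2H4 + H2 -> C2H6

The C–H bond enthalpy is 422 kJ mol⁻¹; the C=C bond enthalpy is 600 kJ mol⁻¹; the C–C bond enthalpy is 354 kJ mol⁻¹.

D(H–H) ≈ 429 kJ/mol

Let D be the H–H bond energy.
Σ(broken) = 4×422 + 1×600 + 1×D = 2288 + D
Σ(formed) = 1×354 + 6×422 = 2886
ΔH = Σ(broken) − Σ(formed) = (2288 + D) − (2886) = −598 + D
Setting this equal to −169 kJ gives D = 429 kJ/mol.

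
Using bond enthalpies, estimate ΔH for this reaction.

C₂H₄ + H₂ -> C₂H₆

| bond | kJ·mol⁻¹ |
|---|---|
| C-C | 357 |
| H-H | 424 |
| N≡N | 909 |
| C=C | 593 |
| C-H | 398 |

Bonds broken (reactants):
  C-H: 4 × 398 = 1592
  C=C: 1 × 593 = 593
  H-H: 1 × 424 = 424
  Σ(broken) = 2609 kJ
Bonds formed (products):
  C-C: 1 × 357 = 357
  C-H: 6 × 398 = 2388
  Σ(formed) = 2745 kJ
ΔH = Σ(broken) − Σ(formed) = 2609 − 2745 = −136 kJ

ΔH ≈ −136 kJ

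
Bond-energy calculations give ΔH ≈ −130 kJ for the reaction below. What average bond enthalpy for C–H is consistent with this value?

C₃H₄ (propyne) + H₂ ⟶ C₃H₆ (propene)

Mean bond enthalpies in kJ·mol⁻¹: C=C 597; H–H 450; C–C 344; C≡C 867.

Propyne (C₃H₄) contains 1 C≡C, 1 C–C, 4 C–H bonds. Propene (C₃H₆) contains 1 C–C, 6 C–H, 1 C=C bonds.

Let D be the C–H bond energy.
Σ(broken) = 1×867 + 1×344 + 4×D + 1×450 = 1661 + 4D
Σ(formed) = 1×344 + 6×D + 1×597 = 941 + 6D
ΔH = Σ(broken) − Σ(formed) = (1661 + 4D) − (941 + 6D) = +720 − 2D
Setting this equal to −130 kJ gives 2D = 850, so D = 425 kJ/mol.

D(C–H) ≈ 425 kJ/mol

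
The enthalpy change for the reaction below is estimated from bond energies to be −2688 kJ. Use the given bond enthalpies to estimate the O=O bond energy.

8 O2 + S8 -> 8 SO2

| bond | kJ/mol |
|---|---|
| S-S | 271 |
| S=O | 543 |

D(O=O) ≈ 479 kJ/mol

Let D be the O=O bond energy.
Σ(broken) = 8×D + 8×271 = 2168 + 8D
Σ(formed) = 16×543 = 8688
ΔH = Σ(broken) − Σ(formed) = (2168 + 8D) − (8688) = −6520 + 8D
Setting this equal to −2688 kJ gives 8D = 3832, so D = 479 kJ/mol.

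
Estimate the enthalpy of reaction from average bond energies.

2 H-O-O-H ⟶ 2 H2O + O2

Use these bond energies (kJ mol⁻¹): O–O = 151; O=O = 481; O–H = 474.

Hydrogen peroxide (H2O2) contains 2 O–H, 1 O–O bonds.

Bonds broken (reactants):
  O–H: 4 × 474 = 1896
  O–O: 2 × 151 = 302
  Σ(broken) = 2198 kJ
Bonds formed (products):
  O–H: 4 × 474 = 1896
  O=O: 1 × 481 = 481
  Σ(formed) = 2377 kJ
ΔH = Σ(broken) − Σ(formed) = 2198 − 2377 = −179 kJ

ΔH ≈ −179 kJ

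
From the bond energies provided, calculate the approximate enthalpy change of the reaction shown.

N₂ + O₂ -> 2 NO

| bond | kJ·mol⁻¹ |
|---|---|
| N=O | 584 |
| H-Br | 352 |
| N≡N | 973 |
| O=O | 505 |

Bonds broken (reactants):
  N≡N: 1 × 973 = 973
  O=O: 1 × 505 = 505
  Σ(broken) = 1478 kJ
Bonds formed (products):
  N=O: 2 × 584 = 1168
  Σ(formed) = 1168 kJ
ΔH = Σ(broken) − Σ(formed) = 1478 − 1168 = +310 kJ

ΔH ≈ +310 kJ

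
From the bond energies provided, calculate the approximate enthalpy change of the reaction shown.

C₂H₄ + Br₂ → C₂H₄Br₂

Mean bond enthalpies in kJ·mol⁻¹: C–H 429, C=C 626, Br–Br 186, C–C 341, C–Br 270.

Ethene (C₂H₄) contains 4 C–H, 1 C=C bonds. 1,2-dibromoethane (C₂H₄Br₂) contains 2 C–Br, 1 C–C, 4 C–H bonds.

Bonds broken (reactants):
  Br–Br: 1 × 186 = 186
  C–H: 4 × 429 = 1716
  C=C: 1 × 626 = 626
  Σ(broken) = 2528 kJ
Bonds formed (products):
  C–Br: 2 × 270 = 540
  C–C: 1 × 341 = 341
  C–H: 4 × 429 = 1716
  Σ(formed) = 2597 kJ
ΔH = Σ(broken) − Σ(formed) = 2528 − 2597 = −69 kJ

ΔH ≈ −69 kJ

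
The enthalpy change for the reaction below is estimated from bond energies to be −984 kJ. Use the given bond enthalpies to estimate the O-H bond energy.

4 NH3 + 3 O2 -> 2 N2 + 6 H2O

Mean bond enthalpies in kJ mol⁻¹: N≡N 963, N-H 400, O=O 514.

D(O-H) ≈ 450 kJ/mol

Let D be the O-H bond energy.
Σ(broken) = 12×400 + 3×514 = 6342
Σ(formed) = 2×963 + 12×D = 1926 + 12D
ΔH = Σ(broken) − Σ(formed) = (6342) − (1926 + 12D) = +4416 − 12D
Setting this equal to −984 kJ gives 12D = 5400, so D = 450 kJ/mol.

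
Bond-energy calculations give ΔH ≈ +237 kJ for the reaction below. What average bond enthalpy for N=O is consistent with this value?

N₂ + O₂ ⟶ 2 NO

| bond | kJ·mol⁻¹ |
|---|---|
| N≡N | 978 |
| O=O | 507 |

Let D be the N=O bond energy.
Σ(broken) = 1×978 + 1×507 = 1485
Σ(formed) = 2×D = 2D
ΔH = Σ(broken) − Σ(formed) = (1485) − (2D) = +1485 − 2D
Setting this equal to +237 kJ gives 2D = 1248, so D = 624 kJ/mol.

D(N=O) ≈ 624 kJ/mol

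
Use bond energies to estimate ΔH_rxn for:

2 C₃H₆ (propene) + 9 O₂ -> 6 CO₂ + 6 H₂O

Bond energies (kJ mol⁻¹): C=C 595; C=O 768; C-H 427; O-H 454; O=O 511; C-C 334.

ΔH ≈ −3083 kJ

Bonds broken (reactants):
  C-C: 2 × 334 = 668
  C-H: 12 × 427 = 5124
  C=C: 2 × 595 = 1190
  O=O: 9 × 511 = 4599
  Σ(broken) = 11581 kJ
Bonds formed (products):
  C=O: 12 × 768 = 9216
  O-H: 12 × 454 = 5448
  Σ(formed) = 14664 kJ
ΔH = Σ(broken) − Σ(formed) = 11581 − 14664 = −3083 kJ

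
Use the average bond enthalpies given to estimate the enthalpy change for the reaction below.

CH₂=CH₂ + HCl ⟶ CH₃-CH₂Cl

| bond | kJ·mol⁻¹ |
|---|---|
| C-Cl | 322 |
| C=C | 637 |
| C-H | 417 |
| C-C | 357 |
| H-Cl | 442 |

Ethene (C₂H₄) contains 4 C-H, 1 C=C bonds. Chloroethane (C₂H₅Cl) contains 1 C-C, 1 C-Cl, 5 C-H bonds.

ΔH ≈ −17 kJ

Bonds broken (reactants):
  C-H: 4 × 417 = 1668
  C=C: 1 × 637 = 637
  H-Cl: 1 × 442 = 442
  Σ(broken) = 2747 kJ
Bonds formed (products):
  C-C: 1 × 357 = 357
  C-Cl: 1 × 322 = 322
  C-H: 5 × 417 = 2085
  Σ(formed) = 2764 kJ
ΔH = Σ(broken) − Σ(formed) = 2747 − 2764 = −17 kJ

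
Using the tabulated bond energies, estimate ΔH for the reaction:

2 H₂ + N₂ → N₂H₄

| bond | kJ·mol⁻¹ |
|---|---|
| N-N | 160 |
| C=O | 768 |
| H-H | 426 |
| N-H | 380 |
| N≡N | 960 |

ΔH ≈ +132 kJ

Bonds broken (reactants):
  H-H: 2 × 426 = 852
  N≡N: 1 × 960 = 960
  Σ(broken) = 1812 kJ
Bonds formed (products):
  N-H: 4 × 380 = 1520
  N-N: 1 × 160 = 160
  Σ(formed) = 1680 kJ
ΔH = Σ(broken) − Σ(formed) = 1812 − 1680 = +132 kJ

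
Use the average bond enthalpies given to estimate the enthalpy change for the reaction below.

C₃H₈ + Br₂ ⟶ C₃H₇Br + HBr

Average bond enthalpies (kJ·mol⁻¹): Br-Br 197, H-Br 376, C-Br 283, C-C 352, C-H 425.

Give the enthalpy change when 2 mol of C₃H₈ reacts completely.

Bonds broken (reactants):
  Br-Br: 1 × 197 = 197
  C-C: 2 × 352 = 704
  C-H: 8 × 425 = 3400
  Σ(broken) = 4301 kJ
Bonds formed (products):
  C-Br: 1 × 283 = 283
  C-C: 2 × 352 = 704
  C-H: 7 × 425 = 2975
  H-Br: 1 × 376 = 376
  Σ(formed) = 4338 kJ
ΔH = Σ(broken) − Σ(formed) = 4301 − 4338 = −37 kJ
For 2× the reaction as written: 2 × (−37) = −74 kJ

ΔH = −74 kJ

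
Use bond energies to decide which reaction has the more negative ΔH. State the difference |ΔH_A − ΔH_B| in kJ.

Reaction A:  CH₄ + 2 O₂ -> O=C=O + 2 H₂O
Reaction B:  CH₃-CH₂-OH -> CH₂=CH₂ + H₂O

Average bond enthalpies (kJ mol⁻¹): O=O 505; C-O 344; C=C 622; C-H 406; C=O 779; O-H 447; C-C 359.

Reaction A:
  Bonds broken (reactants):
    C-H: 4 × 406 = 1624
    O=O: 2 × 505 = 1010
    Σ(broken) = 2634 kJ
  Bonds formed (products):
    C=O: 2 × 779 = 1558
    O-H: 4 × 447 = 1788
    Σ(formed) = 3346 kJ
  ΔH_A = 2634 − 3346 = −712 kJ
Reaction B:
  Bonds broken (reactants):
    C-C: 1 × 359 = 359
    C-H: 5 × 406 = 2030
    C-O: 1 × 344 = 344
    O-H: 1 × 447 = 447
    Σ(broken) = 3180 kJ
  Bonds formed (products):
    C-H: 4 × 406 = 1624
    C=C: 1 × 622 = 622
    O-H: 2 × 447 = 894
    Σ(formed) = 3140 kJ
  ΔH_B = 3180 − 3140 = +40 kJ
ΔH_A − ΔH_B = −752 kJ, so reaction A has the more negative ΔH; |ΔH_A − ΔH_B| = 752 kJ.

Reaction A, by 752 kJ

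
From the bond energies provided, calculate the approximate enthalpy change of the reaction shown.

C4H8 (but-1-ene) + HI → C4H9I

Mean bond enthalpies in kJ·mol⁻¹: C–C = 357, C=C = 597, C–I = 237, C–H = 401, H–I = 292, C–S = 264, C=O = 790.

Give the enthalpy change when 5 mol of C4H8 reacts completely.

Bonds broken (reactants):
  C–C: 2 × 357 = 714
  C–H: 8 × 401 = 3208
  C=C: 1 × 597 = 597
  H–I: 1 × 292 = 292
  Σ(broken) = 4811 kJ
Bonds formed (products):
  C–C: 3 × 357 = 1071
  C–H: 9 × 401 = 3609
  C–I: 1 × 237 = 237
  Σ(formed) = 4917 kJ
ΔH = Σ(broken) − Σ(formed) = 4811 − 4917 = −106 kJ
For 5× the reaction as written: 5 × (−106) = −530 kJ

ΔH = −530 kJ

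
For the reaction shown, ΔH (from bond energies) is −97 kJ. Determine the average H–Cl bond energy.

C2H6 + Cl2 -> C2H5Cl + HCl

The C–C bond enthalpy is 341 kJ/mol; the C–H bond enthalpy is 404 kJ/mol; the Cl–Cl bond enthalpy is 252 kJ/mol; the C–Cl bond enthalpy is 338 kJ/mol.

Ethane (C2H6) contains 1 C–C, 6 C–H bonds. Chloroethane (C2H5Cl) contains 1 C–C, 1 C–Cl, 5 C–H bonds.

Let D be the H–Cl bond energy.
Σ(broken) = 1×341 + 6×404 + 1×252 = 3017
Σ(formed) = 1×341 + 1×338 + 5×404 + 1×D = 2699 + D
ΔH = Σ(broken) − Σ(formed) = (3017) − (2699 + D) = +318 − D
Setting this equal to −97 kJ gives D = 415 kJ/mol.

D(H–Cl) ≈ 415 kJ/mol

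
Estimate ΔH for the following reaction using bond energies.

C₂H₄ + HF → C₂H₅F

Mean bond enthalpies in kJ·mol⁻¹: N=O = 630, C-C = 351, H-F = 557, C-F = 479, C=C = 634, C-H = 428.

ΔH ≈ −67 kJ

Bonds broken (reactants):
  C-H: 4 × 428 = 1712
  C=C: 1 × 634 = 634
  H-F: 1 × 557 = 557
  Σ(broken) = 2903 kJ
Bonds formed (products):
  C-C: 1 × 351 = 351
  C-F: 1 × 479 = 479
  C-H: 5 × 428 = 2140
  Σ(formed) = 2970 kJ
ΔH = Σ(broken) − Σ(formed) = 2903 − 2970 = −67 kJ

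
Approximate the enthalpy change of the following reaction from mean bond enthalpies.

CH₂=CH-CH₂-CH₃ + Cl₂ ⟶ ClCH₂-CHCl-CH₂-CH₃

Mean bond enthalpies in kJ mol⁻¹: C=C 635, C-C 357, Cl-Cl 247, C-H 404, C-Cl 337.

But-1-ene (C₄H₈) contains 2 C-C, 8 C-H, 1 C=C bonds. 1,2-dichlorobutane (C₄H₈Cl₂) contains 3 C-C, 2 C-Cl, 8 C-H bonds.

Bonds broken (reactants):
  C-C: 2 × 357 = 714
  C-H: 8 × 404 = 3232
  C=C: 1 × 635 = 635
  Cl-Cl: 1 × 247 = 247
  Σ(broken) = 4828 kJ
Bonds formed (products):
  C-C: 3 × 357 = 1071
  C-Cl: 2 × 337 = 674
  C-H: 8 × 404 = 3232
  Σ(formed) = 4977 kJ
ΔH = Σ(broken) − Σ(formed) = 4828 − 4977 = −149 kJ

ΔH ≈ −149 kJ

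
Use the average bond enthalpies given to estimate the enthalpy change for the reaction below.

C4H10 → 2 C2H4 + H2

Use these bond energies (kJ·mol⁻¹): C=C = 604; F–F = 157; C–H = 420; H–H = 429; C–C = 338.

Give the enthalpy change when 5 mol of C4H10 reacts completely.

ΔH = +1085 kJ

Bonds broken (reactants):
  C–C: 3 × 338 = 1014
  C–H: 10 × 420 = 4200
  Σ(broken) = 5214 kJ
Bonds formed (products):
  C–H: 8 × 420 = 3360
  C=C: 2 × 604 = 1208
  H–H: 1 × 429 = 429
  Σ(formed) = 4997 kJ
ΔH = Σ(broken) − Σ(formed) = 5214 − 4997 = +217 kJ
For 5× the reaction as written: 5 × (+217) = +1085 kJ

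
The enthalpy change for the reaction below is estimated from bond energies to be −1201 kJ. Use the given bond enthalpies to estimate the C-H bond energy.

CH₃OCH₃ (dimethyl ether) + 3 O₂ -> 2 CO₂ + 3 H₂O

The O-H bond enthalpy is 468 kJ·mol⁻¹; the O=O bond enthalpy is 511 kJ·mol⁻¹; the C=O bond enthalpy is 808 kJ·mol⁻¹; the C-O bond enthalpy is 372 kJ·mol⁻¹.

D(C-H) ≈ 427 kJ/mol

Let D be the C-H bond energy.
Σ(broken) = 6×D + 2×372 + 3×511 = 2277 + 6D
Σ(formed) = 4×808 + 6×468 = 6040
ΔH = Σ(broken) − Σ(formed) = (2277 + 6D) − (6040) = −3763 + 6D
Setting this equal to −1201 kJ gives 6D = 2562, so D = 427 kJ/mol.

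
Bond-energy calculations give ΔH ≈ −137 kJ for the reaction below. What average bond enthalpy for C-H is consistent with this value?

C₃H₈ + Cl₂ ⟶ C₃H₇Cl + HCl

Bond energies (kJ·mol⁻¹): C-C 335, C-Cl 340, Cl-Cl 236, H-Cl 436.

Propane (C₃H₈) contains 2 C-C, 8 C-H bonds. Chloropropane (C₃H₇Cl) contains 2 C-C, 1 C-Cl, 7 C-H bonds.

Let D be the C-H bond energy.
Σ(broken) = 2×335 + 8×D + 1×236 = 906 + 8D
Σ(formed) = 2×335 + 1×340 + 7×D + 1×436 = 1446 + 7D
ΔH = Σ(broken) − Σ(formed) = (906 + 8D) − (1446 + 7D) = −540 + D
Setting this equal to −137 kJ gives D = 403 kJ/mol.

D(C-H) ≈ 403 kJ/mol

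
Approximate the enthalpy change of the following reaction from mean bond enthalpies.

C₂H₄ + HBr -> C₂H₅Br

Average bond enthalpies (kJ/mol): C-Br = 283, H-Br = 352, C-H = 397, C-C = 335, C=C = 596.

Bonds broken (reactants):
  C-H: 4 × 397 = 1588
  C=C: 1 × 596 = 596
  H-Br: 1 × 352 = 352
  Σ(broken) = 2536 kJ
Bonds formed (products):
  C-Br: 1 × 283 = 283
  C-C: 1 × 335 = 335
  C-H: 5 × 397 = 1985
  Σ(formed) = 2603 kJ
ΔH = Σ(broken) − Σ(formed) = 2536 − 2603 = −67 kJ

ΔH ≈ −67 kJ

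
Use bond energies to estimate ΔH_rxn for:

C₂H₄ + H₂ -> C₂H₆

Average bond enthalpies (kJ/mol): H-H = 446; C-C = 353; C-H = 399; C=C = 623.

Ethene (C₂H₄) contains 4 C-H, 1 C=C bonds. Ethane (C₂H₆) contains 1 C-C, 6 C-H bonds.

ΔH ≈ −82 kJ

Bonds broken (reactants):
  C-H: 4 × 399 = 1596
  C=C: 1 × 623 = 623
  H-H: 1 × 446 = 446
  Σ(broken) = 2665 kJ
Bonds formed (products):
  C-C: 1 × 353 = 353
  C-H: 6 × 399 = 2394
  Σ(formed) = 2747 kJ
ΔH = Σ(broken) − Σ(formed) = 2665 − 2747 = −82 kJ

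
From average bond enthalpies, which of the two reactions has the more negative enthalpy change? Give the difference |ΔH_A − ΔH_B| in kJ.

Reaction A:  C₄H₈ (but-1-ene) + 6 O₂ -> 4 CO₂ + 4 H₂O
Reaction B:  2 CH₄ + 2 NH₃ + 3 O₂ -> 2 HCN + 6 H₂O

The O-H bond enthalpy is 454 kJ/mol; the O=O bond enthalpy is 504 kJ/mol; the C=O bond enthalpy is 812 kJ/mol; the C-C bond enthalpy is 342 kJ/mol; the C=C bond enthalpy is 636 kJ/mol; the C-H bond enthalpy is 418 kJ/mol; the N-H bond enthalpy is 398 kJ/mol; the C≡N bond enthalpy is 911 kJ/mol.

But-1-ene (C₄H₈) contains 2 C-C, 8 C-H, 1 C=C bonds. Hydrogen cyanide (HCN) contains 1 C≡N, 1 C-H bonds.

Reaction A:
  Bonds broken (reactants):
    C-C: 2 × 342 = 684
    C-H: 8 × 418 = 3344
    C=C: 1 × 636 = 636
    O=O: 6 × 504 = 3024
    Σ(broken) = 7688 kJ
  Bonds formed (products):
    C=O: 8 × 812 = 6496
    O-H: 8 × 454 = 3632
    Σ(formed) = 10128 kJ
  ΔH_A = 7688 − 10128 = −2440 kJ
Reaction B:
  Bonds broken (reactants):
    C-H: 8 × 418 = 3344
    N-H: 6 × 398 = 2388
    O=O: 3 × 504 = 1512
    Σ(broken) = 7244 kJ
  Bonds formed (products):
    C≡N: 2 × 911 = 1822
    C-H: 2 × 418 = 836
    O-H: 12 × 454 = 5448
    Σ(formed) = 8106 kJ
  ΔH_B = 7244 − 8106 = −862 kJ
ΔH_A − ΔH_B = −1578 kJ, so reaction A has the more negative ΔH; |ΔH_A − ΔH_B| = 1578 kJ.

Reaction A, by 1578 kJ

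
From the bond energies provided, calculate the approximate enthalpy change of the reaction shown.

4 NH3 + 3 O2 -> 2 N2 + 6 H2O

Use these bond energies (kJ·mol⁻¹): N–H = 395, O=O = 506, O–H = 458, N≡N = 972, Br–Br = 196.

ΔH ≈ −1182 kJ

Bonds broken (reactants):
  N–H: 12 × 395 = 4740
  O=O: 3 × 506 = 1518
  Σ(broken) = 6258 kJ
Bonds formed (products):
  N≡N: 2 × 972 = 1944
  O–H: 12 × 458 = 5496
  Σ(formed) = 7440 kJ
ΔH = Σ(broken) − Σ(formed) = 6258 − 7440 = −1182 kJ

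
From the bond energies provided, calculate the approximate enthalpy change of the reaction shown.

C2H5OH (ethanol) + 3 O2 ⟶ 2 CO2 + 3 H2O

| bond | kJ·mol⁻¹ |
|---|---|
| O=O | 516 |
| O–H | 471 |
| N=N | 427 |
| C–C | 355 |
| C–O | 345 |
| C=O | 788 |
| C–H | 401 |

ΔH ≈ −1254 kJ

Bonds broken (reactants):
  C–C: 1 × 355 = 355
  C–H: 5 × 401 = 2005
  C–O: 1 × 345 = 345
  O–H: 1 × 471 = 471
  O=O: 3 × 516 = 1548
  Σ(broken) = 4724 kJ
Bonds formed (products):
  C=O: 4 × 788 = 3152
  O–H: 6 × 471 = 2826
  Σ(formed) = 5978 kJ
ΔH = Σ(broken) − Σ(formed) = 4724 − 5978 = −1254 kJ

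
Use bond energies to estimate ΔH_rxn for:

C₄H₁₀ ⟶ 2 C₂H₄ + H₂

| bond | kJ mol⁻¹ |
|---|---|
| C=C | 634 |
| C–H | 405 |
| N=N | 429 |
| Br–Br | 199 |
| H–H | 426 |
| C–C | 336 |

ΔH ≈ +124 kJ

Bonds broken (reactants):
  C–C: 3 × 336 = 1008
  C–H: 10 × 405 = 4050
  Σ(broken) = 5058 kJ
Bonds formed (products):
  C–H: 8 × 405 = 3240
  C=C: 2 × 634 = 1268
  H–H: 1 × 426 = 426
  Σ(formed) = 4934 kJ
ΔH = Σ(broken) − Σ(formed) = 5058 − 4934 = +124 kJ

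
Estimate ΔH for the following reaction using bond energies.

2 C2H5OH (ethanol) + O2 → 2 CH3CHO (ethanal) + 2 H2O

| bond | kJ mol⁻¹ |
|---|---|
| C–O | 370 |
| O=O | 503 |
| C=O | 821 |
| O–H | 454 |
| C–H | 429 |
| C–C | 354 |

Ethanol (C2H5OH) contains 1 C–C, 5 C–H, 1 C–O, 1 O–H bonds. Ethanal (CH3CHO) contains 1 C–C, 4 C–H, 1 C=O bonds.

ΔH ≈ −449 kJ

Bonds broken (reactants):
  C–C: 2 × 354 = 708
  C–H: 10 × 429 = 4290
  C–O: 2 × 370 = 740
  O–H: 2 × 454 = 908
  O=O: 1 × 503 = 503
  Σ(broken) = 7149 kJ
Bonds formed (products):
  C–C: 2 × 354 = 708
  C–H: 8 × 429 = 3432
  C=O: 2 × 821 = 1642
  O–H: 4 × 454 = 1816
  Σ(formed) = 7598 kJ
ΔH = Σ(broken) − Σ(formed) = 7149 − 7598 = −449 kJ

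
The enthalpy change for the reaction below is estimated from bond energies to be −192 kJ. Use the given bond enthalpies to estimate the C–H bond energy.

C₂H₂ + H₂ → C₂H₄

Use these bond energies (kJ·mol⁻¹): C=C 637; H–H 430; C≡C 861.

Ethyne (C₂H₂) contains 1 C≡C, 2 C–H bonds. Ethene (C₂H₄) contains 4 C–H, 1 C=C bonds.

Let D be the C–H bond energy.
Σ(broken) = 1×861 + 2×D + 1×430 = 1291 + 2D
Σ(formed) = 4×D + 1×637 = 637 + 4D
ΔH = Σ(broken) − Σ(formed) = (1291 + 2D) − (637 + 4D) = +654 − 2D
Setting this equal to −192 kJ gives 2D = 846, so D = 423 kJ/mol.

D(C–H) ≈ 423 kJ/mol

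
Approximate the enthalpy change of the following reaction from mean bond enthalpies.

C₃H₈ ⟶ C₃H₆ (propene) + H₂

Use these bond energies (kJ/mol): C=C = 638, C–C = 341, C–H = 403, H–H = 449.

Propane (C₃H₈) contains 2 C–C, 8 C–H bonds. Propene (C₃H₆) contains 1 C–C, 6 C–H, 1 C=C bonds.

Bonds broken (reactants):
  C–C: 2 × 341 = 682
  C–H: 8 × 403 = 3224
  Σ(broken) = 3906 kJ
Bonds formed (products):
  C–C: 1 × 341 = 341
  C–H: 6 × 403 = 2418
  C=C: 1 × 638 = 638
  H–H: 1 × 449 = 449
  Σ(formed) = 3846 kJ
ΔH = Σ(broken) − Σ(formed) = 3906 − 3846 = +60 kJ

ΔH ≈ +60 kJ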